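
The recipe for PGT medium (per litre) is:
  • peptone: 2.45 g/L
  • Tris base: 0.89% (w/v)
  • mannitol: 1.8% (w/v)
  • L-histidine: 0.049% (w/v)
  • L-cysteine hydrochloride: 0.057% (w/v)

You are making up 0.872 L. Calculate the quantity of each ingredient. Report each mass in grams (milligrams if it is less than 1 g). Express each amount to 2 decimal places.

Scale factor relative to 1 L: 0.872.
peptone: 2.45 g/L × 0.872 L = 2.14 g
Tris base: 0.89% w/v = 8.9 g/L → 8.9 × 0.872 L = 7.76 g
mannitol: 1.8 g per 100 mL × 872 mL ÷ 100 = 15.70 g
L-histidine: 0.049% w/v = 0.49 g/L → 0.49 × 0.872 L = 0.42728 g = 427.28 mg
L-cysteine hydrochloride: 0.057 g per 100 mL × 872 mL ÷ 100 = 0.49704 g = 497.04 mg

peptone 2.14 g; Tris base 7.76 g; mannitol 15.70 g; L-histidine 427.28 mg; L-cysteine hydrochloride 497.04 mg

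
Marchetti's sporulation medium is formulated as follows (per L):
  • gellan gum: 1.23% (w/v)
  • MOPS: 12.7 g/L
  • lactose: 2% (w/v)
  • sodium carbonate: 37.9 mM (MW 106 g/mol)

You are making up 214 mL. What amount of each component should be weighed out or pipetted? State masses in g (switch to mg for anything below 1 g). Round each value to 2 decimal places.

gellan gum 2.63 g; MOPS 2.72 g; lactose 4.28 g; sodium carbonate 859.72 mg

Scale factor relative to 1 L: 0.214.
gellan gum: 1.23 g per 100 mL × 214 mL ÷ 100 = 2.63 g
MOPS: 12.7 g/L × 0.214 L = 2.72 g
lactose: 2% w/v = 20 g/L → 20 × 0.214 L = 4.28 g
sodium carbonate: 37.9 mmol/L × 106 mg/mmol × 0.214 L = 859.72 mg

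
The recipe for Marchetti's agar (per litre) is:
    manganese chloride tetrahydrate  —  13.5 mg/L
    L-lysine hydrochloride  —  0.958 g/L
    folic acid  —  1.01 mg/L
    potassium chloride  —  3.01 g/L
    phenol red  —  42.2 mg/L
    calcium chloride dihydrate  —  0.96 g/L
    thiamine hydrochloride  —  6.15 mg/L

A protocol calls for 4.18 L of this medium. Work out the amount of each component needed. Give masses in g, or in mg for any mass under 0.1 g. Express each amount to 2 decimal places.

Working volume: 4.18 L.
manganese chloride tetrahydrate: 13.5 mg/L × 4.18 L = 56.43 mg
L-lysine hydrochloride: 0.958 g/L × 4.18 L = 4.00 g
folic acid: 1.01 mg/L × 4.18 L = 4.22 mg
potassium chloride: 3.01 g/L × 4.18 L = 12.58 g
phenol red: 42.2 mg/L × 4.18 L = 176.396 mg = 0.18 g
calcium chloride dihydrate: 0.96 g/L × 4.18 L = 4.01 g
thiamine hydrochloride: 6.15 mg/L × 4.18 L = 25.71 mg

manganese chloride tetrahydrate 56.43 mg; L-lysine hydrochloride 4.00 g; folic acid 4.22 mg; potassium chloride 12.58 g; phenol red 0.18 g; calcium chloride dihydrate 4.01 g; thiamine hydrochloride 25.71 mg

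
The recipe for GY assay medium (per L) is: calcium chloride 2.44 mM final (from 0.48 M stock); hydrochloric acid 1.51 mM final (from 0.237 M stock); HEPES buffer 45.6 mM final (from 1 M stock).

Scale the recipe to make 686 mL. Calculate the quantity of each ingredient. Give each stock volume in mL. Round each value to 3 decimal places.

Target volume = 686 mL = 0.686 L.
calcium chloride: dilute stock: 2.44 mM × 686 mL ÷ 480 mM = 3.487 mL
hydrochloric acid: dilute stock: 1.51 mM × 686 mL ÷ 237 mM = 4.371 mL
HEPES buffer: V = C2·V2/C1 = 45.6 mM × 686 mL ÷ 1000 mM = 31.282 mL

calcium chloride 3.487 mL; hydrochloric acid 4.371 mL; HEPES buffer 31.282 mL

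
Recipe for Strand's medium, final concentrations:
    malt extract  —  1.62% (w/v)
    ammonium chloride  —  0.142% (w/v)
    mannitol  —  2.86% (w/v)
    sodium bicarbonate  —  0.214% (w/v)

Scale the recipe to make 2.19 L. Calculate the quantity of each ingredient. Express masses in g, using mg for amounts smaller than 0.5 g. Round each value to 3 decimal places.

malt extract 35.478 g; ammonium chloride 3.110 g; mannitol 62.634 g; sodium bicarbonate 4.687 g

Working volume: 2.19 L.
malt extract: 1.62% w/v = 16.2 g/L → 16.2 × 2.19 L = 35.478 g
ammonium chloride: 0.142% w/v = 1.42 g/L → 1.42 × 2.19 L = 3.110 g
mannitol: 2.86 g per 100 mL × 2190 mL ÷ 100 = 62.634 g
sodium bicarbonate: 0.214% w/v = 2.14 g/L → 2.14 × 2.19 L = 4.687 g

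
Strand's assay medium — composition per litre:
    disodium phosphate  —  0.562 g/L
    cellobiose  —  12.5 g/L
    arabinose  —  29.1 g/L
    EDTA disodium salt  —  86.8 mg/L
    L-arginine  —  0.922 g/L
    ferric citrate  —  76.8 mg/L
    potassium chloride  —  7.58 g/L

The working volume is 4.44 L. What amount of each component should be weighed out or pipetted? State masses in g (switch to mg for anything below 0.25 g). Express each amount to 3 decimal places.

Working volume: 4.44 L.
disodium phosphate: 0.562 g/L × 4.44 L = 2.495 g
cellobiose: 12.5 g/L × 4.44 L = 55.500 g
arabinose: 29.1 g/L × 4.44 L = 129.204 g
EDTA disodium salt: 86.8 mg/L × 4.44 L = 385.392 mg = 0.385 g
L-arginine: 0.922 g/L × 4.44 L = 4.094 g
ferric citrate: 76.8 mg/L × 4.44 L = 340.992 mg = 0.341 g
potassium chloride: 7.58 g/L × 4.44 L = 33.655 g

disodium phosphate 2.495 g; cellobiose 55.500 g; arabinose 129.204 g; EDTA disodium salt 0.385 g; L-arginine 4.094 g; ferric citrate 0.341 g; potassium chloride 33.655 g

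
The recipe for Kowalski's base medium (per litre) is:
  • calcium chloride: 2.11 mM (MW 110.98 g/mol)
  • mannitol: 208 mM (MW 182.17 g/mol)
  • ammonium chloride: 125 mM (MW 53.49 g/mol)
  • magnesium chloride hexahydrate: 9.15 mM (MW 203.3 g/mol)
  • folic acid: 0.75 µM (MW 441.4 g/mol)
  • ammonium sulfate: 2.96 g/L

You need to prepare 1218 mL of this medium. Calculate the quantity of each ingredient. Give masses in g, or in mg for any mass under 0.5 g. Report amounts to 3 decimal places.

Working volume: 1218 mL = 1.218 L.
calcium chloride: 2.11 mmol/L × 110.98 mg/mmol × 1.218 L = 285.216 mg
mannitol: 208 mmol/L × 182.17 g/mol × 1.218 L ÷ 1000 = 46.152 g
ammonium chloride: 125 mmol/L × 53.49 g/mol × 1.218 L ÷ 1000 = 8.144 g
magnesium chloride hexahydrate: 9.15 mmol/L × 203.3 g/mol × 1.218 L ÷ 1000 = 2.266 g
folic acid: 0.75 µmol/L × 441.4 g/mol × 1.218 L ÷ 1000 = 0.403 mg
ammonium sulfate: 2.96 g/L × 1.218 L = 3.605 g

calcium chloride 285.216 mg; mannitol 46.152 g; ammonium chloride 8.144 g; magnesium chloride hexahydrate 2.266 g; folic acid 0.403 mg; ammonium sulfate 3.605 g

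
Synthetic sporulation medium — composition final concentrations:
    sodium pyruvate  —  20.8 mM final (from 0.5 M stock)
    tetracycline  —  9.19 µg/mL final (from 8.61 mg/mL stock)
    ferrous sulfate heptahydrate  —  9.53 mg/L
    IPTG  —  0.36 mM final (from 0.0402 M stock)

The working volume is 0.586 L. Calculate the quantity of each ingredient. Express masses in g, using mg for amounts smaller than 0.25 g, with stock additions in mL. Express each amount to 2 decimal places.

Working volume: 0.586 L.
sodium pyruvate: C1V1 = C2V2 → 20.8 mM × 586 mL ÷ 500 mM = 24.38 mL
tetracycline: dilute stock: 9.19 µg/mL × 586 mL ÷ 8610 µg/mL = 0.63 mL
ferrous sulfate heptahydrate: 9.53 mg/L × 0.586 L = 5.58 mg
IPTG: V = C2·V2/C1 = 0.36 mM × 586 mL ÷ 40.2 mM = 5.25 mL

sodium pyruvate 24.38 mL; tetracycline 0.63 mL; ferrous sulfate heptahydrate 5.58 mg; IPTG 5.25 mL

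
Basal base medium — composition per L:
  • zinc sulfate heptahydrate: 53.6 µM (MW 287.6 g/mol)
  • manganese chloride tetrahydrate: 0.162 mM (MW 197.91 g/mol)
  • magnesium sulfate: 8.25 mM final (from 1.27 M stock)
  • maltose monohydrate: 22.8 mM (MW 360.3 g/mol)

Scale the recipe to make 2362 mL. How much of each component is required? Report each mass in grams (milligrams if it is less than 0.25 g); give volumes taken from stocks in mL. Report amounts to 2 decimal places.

Working volume: 2362 mL = 2.362 L.
zinc sulfate heptahydrate: 53.6 µmol/L × 287.6 g/mol × 2.362 L ÷ 1000 = 36.41 mg
manganese chloride tetrahydrate: 0.162 mmol/L × 197.91 mg/mmol × 2.362 L = 75.73 mg
magnesium sulfate: V = C2·V2/C1 = 8.25 mM × 2362 mL ÷ 1270 mM = 15.34 mL
maltose monohydrate: 22.8 mmol/L × 360.3 g/mol × 2.362 L ÷ 1000 = 19.40 g

zinc sulfate heptahydrate 36.41 mg; manganese chloride tetrahydrate 75.73 mg; magnesium sulfate 15.34 mL; maltose monohydrate 19.40 g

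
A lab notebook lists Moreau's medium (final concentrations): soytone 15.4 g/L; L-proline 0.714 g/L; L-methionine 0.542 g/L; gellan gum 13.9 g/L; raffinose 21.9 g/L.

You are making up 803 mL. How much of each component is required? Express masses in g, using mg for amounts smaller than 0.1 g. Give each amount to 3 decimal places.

soytone 12.366 g; L-proline 0.573 g; L-methionine 0.435 g; gellan gum 11.162 g; raffinose 17.586 g

Scale factor relative to 1 L: 0.803.
soytone: 15.4 g/L × 0.803 L = 12.366 g
L-proline: 0.714 g/L × 0.803 L = 0.573 g
L-methionine: 0.542 g/L × 0.803 L = 0.435 g
gellan gum: 13.9 g/L × 0.803 L = 11.162 g
raffinose: 21.9 g/L × 0.803 L = 17.586 g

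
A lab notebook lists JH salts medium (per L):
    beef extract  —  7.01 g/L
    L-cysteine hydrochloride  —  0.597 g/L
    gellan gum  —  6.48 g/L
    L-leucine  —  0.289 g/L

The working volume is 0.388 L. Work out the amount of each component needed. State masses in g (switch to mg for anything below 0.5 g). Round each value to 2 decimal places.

Working volume: 0.388 L.
beef extract: 7.01 g/L × 0.388 L = 2.72 g
L-cysteine hydrochloride: 0.597 g/L × 0.388 L = 0.231636 g = 231.64 mg
gellan gum: 6.48 g/L × 0.388 L = 2.51 g
L-leucine: 0.289 g/L × 0.388 L = 0.112132 g = 112.13 mg

beef extract 2.72 g; L-cysteine hydrochloride 231.64 mg; gellan gum 2.51 g; L-leucine 112.13 mg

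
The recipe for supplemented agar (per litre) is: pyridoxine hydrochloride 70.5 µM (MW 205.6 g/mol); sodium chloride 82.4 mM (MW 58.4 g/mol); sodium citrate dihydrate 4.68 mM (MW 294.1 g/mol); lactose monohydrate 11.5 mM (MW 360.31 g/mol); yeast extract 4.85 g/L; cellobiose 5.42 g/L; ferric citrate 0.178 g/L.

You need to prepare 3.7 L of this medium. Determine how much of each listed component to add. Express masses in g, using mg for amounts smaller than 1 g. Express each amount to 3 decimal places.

pyridoxine hydrochloride 53.631 mg; sodium chloride 17.805 g; sodium citrate dihydrate 5.093 g; lactose monohydrate 15.331 g; yeast extract 17.945 g; cellobiose 20.054 g; ferric citrate 658.600 mg

Working volume: 3.7 L.
pyridoxine hydrochloride: 70.5 µmol/L × 205.6 g/mol × 3.7 L ÷ 1000 = 53.631 mg
sodium chloride: 82.4 mmol/L × 58.4 g/mol × 3.7 L ÷ 1000 = 17.805 g
sodium citrate dihydrate: 4.68 mmol/L × 294.1 g/mol × 3.7 L ÷ 1000 = 5.093 g
lactose monohydrate: 11.5 mmol/L × 360.31 g/mol × 3.7 L ÷ 1000 = 15.331 g
yeast extract: 4.85 g/L × 3.7 L = 17.945 g
cellobiose: 5.42 g/L × 3.7 L = 20.054 g
ferric citrate: 0.178 g/L × 3.7 L = 0.6586 g = 658.600 mg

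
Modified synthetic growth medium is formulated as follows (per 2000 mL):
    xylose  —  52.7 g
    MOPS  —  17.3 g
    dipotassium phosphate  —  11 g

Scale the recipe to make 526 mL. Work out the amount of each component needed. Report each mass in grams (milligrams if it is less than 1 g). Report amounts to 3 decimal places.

Ratio of target to recipe volume: 526 / 2000 = 0.263.
xylose: 52.7 g × (526 mL / 2000 mL) = 13.860 g
MOPS: 17.3 g × (526 mL / 2000 mL) = 4.550 g
dipotassium phosphate: 11 g × (526 mL / 2000 mL) = 2.893 g

xylose 13.860 g; MOPS 4.550 g; dipotassium phosphate 2.893 g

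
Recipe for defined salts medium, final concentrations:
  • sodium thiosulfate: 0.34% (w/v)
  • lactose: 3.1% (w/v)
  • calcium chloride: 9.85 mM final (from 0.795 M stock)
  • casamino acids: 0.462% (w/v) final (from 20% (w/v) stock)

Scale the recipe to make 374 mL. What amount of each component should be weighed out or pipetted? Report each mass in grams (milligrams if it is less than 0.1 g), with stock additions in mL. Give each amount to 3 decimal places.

sodium thiosulfate 1.272 g; lactose 11.594 g; calcium chloride 4.634 mL; casamino acids 8.639 mL

Target volume = 374 mL = 0.374 L.
sodium thiosulfate: 0.34% w/v = 3.4 g/L → 3.4 × 0.374 L = 1.272 g
lactose: 3.1% w/v = 31 g/L → 31 × 0.374 L = 11.594 g
calcium chloride: V = C2·V2/C1 = 9.85 mM × 374 mL ÷ 795 mM = 4.634 mL
casamino acids: dilute stock: 0.462% ÷ 20% × 374 mL = 8.639 mL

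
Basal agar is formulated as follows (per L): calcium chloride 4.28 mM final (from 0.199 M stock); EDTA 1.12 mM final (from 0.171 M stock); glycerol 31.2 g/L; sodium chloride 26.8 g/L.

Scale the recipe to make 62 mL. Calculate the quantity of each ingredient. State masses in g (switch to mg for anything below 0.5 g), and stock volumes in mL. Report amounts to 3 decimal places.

calcium chloride 1.333 mL; EDTA 0.406 mL; glycerol 1.934 g; sodium chloride 1.662 g

Working volume: 62 mL = 0.062 L.
calcium chloride: V = C2·V2/C1 = 4.28 mM × 62 mL ÷ 199 mM = 1.333 mL
EDTA: C1V1 = C2V2 → 1.12 mM × 62 mL ÷ 171 mM = 0.406 mL
glycerol: 31.2 g/L × 0.062 L = 1.934 g
sodium chloride: 26.8 g/L × 0.062 L = 1.662 g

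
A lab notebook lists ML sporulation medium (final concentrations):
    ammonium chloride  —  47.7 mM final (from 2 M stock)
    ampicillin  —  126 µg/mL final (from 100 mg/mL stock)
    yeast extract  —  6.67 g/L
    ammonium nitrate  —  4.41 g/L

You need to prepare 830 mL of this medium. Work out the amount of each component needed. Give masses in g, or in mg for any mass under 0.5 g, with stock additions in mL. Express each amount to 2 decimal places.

ammonium chloride 19.80 mL; ampicillin 1.05 mL; yeast extract 5.54 g; ammonium nitrate 3.66 g

Working volume: 830 mL = 0.83 L.
ammonium chloride: C1V1 = C2V2 → 47.7 mM × 830 mL ÷ 2000 mM = 19.80 mL
ampicillin: C1V1 = C2V2 → 126 µg/mL × 830 mL ÷ 100000 µg/mL = 1.05 mL
yeast extract: 6.67 g/L × 0.83 L = 5.54 g
ammonium nitrate: 4.41 g/L × 0.83 L = 3.66 g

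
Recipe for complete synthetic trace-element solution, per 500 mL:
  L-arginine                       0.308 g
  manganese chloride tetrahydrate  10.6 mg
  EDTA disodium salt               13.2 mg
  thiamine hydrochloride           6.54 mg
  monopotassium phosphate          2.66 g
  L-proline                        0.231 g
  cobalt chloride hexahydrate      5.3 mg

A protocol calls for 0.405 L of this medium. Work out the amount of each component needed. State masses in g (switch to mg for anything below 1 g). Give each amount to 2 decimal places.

L-arginine 249.48 mg; manganese chloride tetrahydrate 8.59 mg; EDTA disodium salt 10.69 mg; thiamine hydrochloride 5.30 mg; monopotassium phosphate 2.15 g; L-proline 187.11 mg; cobalt chloride hexahydrate 4.29 mg

Scale factor = 405 mL / 500 mL = 0.81.
L-arginine: 0.308 g × (405 mL / 500 mL) = 0.24948 g = 249.48 mg
manganese chloride tetrahydrate: 10.6 mg × (405 mL / 500 mL) = 8.59 mg
EDTA disodium salt: 13.2 mg × (405 mL / 500 mL) = 10.69 mg
thiamine hydrochloride: 6.54 mg × (405 mL / 500 mL) = 5.30 mg
monopotassium phosphate: 2.66 g × (405 mL / 500 mL) = 2.15 g
L-proline: 0.231 g × (405 mL / 500 mL) = 0.18711 g = 187.11 mg
cobalt chloride hexahydrate: 5.3 mg × (405 mL / 500 mL) = 4.29 mg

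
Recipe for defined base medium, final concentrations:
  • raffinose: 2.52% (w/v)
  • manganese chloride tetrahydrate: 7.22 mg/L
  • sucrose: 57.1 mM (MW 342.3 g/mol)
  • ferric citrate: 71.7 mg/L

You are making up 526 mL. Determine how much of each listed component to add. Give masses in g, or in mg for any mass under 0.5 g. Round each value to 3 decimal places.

Target volume = 526 mL = 0.526 L.
raffinose: 2.52% w/v = 25.2 g/L → 25.2 × 0.526 L = 13.255 g
manganese chloride tetrahydrate: 7.22 mg/L × 0.526 L = 3.798 mg
sucrose: 57.1 mmol/L × 342.3 g/mol × 0.526 L ÷ 1000 = 10.281 g
ferric citrate: 71.7 mg/L × 0.526 L = 37.714 mg

raffinose 13.255 g; manganese chloride tetrahydrate 3.798 mg; sucrose 10.281 g; ferric citrate 37.714 mg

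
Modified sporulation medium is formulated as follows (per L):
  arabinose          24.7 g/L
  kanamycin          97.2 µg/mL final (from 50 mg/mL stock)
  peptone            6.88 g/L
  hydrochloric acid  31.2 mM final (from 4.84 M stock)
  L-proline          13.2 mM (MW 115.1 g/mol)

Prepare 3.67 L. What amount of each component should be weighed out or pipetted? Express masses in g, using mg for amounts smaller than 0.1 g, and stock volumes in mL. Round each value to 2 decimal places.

Working volume: 3.67 L.
arabinose: 24.7 g/L × 3.67 L = 90.65 g
kanamycin: dilute stock: 97.2 µg/mL × 3670 mL ÷ 50000 µg/mL = 7.13 mL
peptone: 6.88 g/L × 3.67 L = 25.25 g
hydrochloric acid: C1V1 = C2V2 → 31.2 mM × 3670 mL ÷ 4840 mM = 23.66 mL
L-proline: 13.2 mmol/L × 115.1 g/mol × 3.67 L ÷ 1000 = 5.58 g

arabinose 90.65 g; kanamycin 7.13 mL; peptone 25.25 g; hydrochloric acid 23.66 mL; L-proline 5.58 g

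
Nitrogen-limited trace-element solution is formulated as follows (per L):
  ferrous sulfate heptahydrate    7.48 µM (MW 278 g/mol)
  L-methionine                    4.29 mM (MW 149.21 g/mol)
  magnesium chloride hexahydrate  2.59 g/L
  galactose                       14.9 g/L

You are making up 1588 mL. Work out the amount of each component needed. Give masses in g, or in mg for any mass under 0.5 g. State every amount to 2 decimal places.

ferrous sulfate heptahydrate 3.30 mg; L-methionine 1.02 g; magnesium chloride hexahydrate 4.11 g; galactose 23.66 g

Working volume: 1588 mL = 1.588 L.
ferrous sulfate heptahydrate: 7.48 µmol/L × 278 g/mol × 1.588 L ÷ 1000 = 3.30 mg
L-methionine: 4.29 mmol/L × 149.21 g/mol × 1.588 L ÷ 1000 = 1.02 g
magnesium chloride hexahydrate: 2.59 g/L × 1.588 L = 4.11 g
galactose: 14.9 g/L × 1.588 L = 23.66 g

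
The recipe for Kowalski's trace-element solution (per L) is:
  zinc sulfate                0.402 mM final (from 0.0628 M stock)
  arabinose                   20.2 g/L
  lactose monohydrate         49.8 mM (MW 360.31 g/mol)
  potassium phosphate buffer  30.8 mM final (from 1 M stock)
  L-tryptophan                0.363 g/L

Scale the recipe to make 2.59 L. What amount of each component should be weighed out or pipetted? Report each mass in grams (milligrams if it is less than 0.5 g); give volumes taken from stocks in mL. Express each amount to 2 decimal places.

zinc sulfate 16.58 mL; arabinose 52.32 g; lactose monohydrate 46.47 g; potassium phosphate buffer 79.77 mL; L-tryptophan 0.94 g

Working volume: 2.59 L.
zinc sulfate: V = C2·V2/C1 = 0.402 mM × 2590 mL ÷ 62.8 mM = 16.58 mL
arabinose: 20.2 g/L × 2.59 L = 52.32 g
lactose monohydrate: 49.8 mmol/L × 360.31 g/mol × 2.59 L ÷ 1000 = 46.47 g
potassium phosphate buffer: V = C2·V2/C1 = 30.8 mM × 2590 mL ÷ 1000 mM = 79.77 mL
L-tryptophan: 0.363 g/L × 2.59 L = 0.94 g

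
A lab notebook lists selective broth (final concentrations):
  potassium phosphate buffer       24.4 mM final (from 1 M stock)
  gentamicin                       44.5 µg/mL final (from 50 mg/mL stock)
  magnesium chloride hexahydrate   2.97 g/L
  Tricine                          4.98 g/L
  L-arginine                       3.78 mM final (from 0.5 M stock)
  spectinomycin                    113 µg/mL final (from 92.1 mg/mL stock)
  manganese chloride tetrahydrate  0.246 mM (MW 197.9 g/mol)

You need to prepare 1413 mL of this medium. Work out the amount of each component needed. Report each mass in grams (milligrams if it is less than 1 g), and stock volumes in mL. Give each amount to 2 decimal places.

Scale factor relative to 1 L: 1.413.
potassium phosphate buffer: C1V1 = C2V2 → 24.4 mM × 1413 mL ÷ 1000 mM = 34.48 mL
gentamicin: V = C2·V2/C1 = 44.5 µg/mL × 1413 mL ÷ 50000 µg/mL = 1.26 mL
magnesium chloride hexahydrate: 2.97 g/L × 1.413 L = 4.20 g
Tricine: 4.98 g/L × 1.413 L = 7.04 g
L-arginine: dilute stock: 3.78 mM × 1413 mL ÷ 500 mM = 10.68 mL
spectinomycin: C1V1 = C2V2 → 113 µg/mL × 1413 mL ÷ 92100 µg/mL = 1.73 mL
manganese chloride tetrahydrate: 0.246 mmol/L × 197.9 mg/mmol × 1.413 L = 68.79 mg

potassium phosphate buffer 34.48 mL; gentamicin 1.26 mL; magnesium chloride hexahydrate 4.20 g; Tricine 7.04 g; L-arginine 10.68 mL; spectinomycin 1.73 mL; manganese chloride tetrahydrate 68.79 mg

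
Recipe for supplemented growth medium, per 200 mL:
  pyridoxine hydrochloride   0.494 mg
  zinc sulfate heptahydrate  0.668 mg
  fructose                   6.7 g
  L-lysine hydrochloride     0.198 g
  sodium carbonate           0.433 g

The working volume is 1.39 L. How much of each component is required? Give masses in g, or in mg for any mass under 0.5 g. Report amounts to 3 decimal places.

Scale factor = 1390 mL / 200 mL = 6.95.
pyridoxine hydrochloride: 0.494 mg × (1390 mL / 200 mL) = 3.433 mg
zinc sulfate heptahydrate: 0.668 mg × (1390 mL / 200 mL) = 4.643 mg
fructose: 6.7 g × (1390 mL / 200 mL) = 46.565 g
L-lysine hydrochloride: 0.198 g × (1390 mL / 200 mL) = 1.376 g
sodium carbonate: 0.433 g × (1390 mL / 200 mL) = 3.009 g

pyridoxine hydrochloride 3.433 mg; zinc sulfate heptahydrate 4.643 mg; fructose 46.565 g; L-lysine hydrochloride 1.376 g; sodium carbonate 3.009 g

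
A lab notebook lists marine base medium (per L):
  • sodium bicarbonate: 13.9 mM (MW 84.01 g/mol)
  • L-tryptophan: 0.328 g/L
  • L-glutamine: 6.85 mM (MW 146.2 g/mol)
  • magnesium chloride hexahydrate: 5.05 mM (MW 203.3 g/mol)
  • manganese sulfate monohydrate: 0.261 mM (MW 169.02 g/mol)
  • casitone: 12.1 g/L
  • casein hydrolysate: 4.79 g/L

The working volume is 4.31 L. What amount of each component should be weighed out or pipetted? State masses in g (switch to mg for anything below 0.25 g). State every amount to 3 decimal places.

Working volume: 4.31 L.
sodium bicarbonate: 13.9 mmol/L × 84.01 g/mol × 4.31 L ÷ 1000 = 5.033 g
L-tryptophan: 0.328 g/L × 4.31 L = 1.414 g
L-glutamine: 6.85 mmol/L × 146.2 g/mol × 4.31 L ÷ 1000 = 4.316 g
magnesium chloride hexahydrate: 5.05 mmol/L × 203.3 g/mol × 4.31 L ÷ 1000 = 4.425 g
manganese sulfate monohydrate: 0.261 mmol/L × 169.02 mg/mmol × 4.31 L = 190.132 mg
casitone: 12.1 g/L × 4.31 L = 52.151 g
casein hydrolysate: 4.79 g/L × 4.31 L = 20.645 g

sodium bicarbonate 5.033 g; L-tryptophan 1.414 g; L-glutamine 4.316 g; magnesium chloride hexahydrate 4.425 g; manganese sulfate monohydrate 190.132 mg; casitone 52.151 g; casein hydrolysate 20.645 g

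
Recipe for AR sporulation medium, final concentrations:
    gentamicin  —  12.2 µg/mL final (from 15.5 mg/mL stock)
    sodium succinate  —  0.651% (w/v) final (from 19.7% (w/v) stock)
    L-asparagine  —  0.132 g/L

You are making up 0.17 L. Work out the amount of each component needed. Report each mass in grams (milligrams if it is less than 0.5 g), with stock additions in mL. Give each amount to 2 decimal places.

gentamicin 0.13 mL; sodium succinate 5.62 mL; L-asparagine 22.44 mg

Scale factor relative to 1 L: 0.17.
gentamicin: V = C2·V2/C1 = 12.2 µg/mL × 170 mL ÷ 15500 µg/mL = 0.13 mL
sodium succinate: C1V1 = C2V2 → 0.651% ÷ 19.7% × 170 mL = 5.62 mL
L-asparagine: 0.132 g/L × 0.17 L = 0.02244 g = 22.44 mg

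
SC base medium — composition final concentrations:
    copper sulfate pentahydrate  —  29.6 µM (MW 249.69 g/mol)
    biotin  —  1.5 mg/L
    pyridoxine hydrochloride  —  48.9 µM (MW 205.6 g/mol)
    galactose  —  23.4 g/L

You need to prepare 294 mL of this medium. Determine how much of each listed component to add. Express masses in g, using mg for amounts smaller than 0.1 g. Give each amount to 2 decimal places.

Target volume = 294 mL = 0.294 L.
copper sulfate pentahydrate: 29.6 µmol/L × 249.69 g/mol × 0.294 L ÷ 1000 = 2.17 mg
biotin: 1.5 mg/L × 0.294 L = 0.44 mg
pyridoxine hydrochloride: 48.9 µmol/L × 205.6 g/mol × 0.294 L ÷ 1000 = 2.96 mg
galactose: 23.4 g/L × 0.294 L = 6.88 g

copper sulfate pentahydrate 2.17 mg; biotin 0.44 mg; pyridoxine hydrochloride 2.96 mg; galactose 6.88 g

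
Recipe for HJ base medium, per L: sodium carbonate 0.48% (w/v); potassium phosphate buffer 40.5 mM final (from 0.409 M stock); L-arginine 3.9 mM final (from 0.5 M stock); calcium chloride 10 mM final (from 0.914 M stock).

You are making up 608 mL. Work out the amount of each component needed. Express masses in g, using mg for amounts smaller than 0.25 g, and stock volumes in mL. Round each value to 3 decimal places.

Working volume: 608 mL = 0.608 L.
sodium carbonate: 0.48% w/v = 4.8 g/L → 4.8 × 0.608 L = 2.918 g
potassium phosphate buffer: V = C2·V2/C1 = 40.5 mM × 608 mL ÷ 409 mM = 60.205 mL
L-arginine: dilute stock: 3.9 mM × 608 mL ÷ 500 mM = 4.742 mL
calcium chloride: V = C2·V2/C1 = 10 mM × 608 mL ÷ 914 mM = 6.652 mL

sodium carbonate 2.918 g; potassium phosphate buffer 60.205 mL; L-arginine 4.742 mL; calcium chloride 6.652 mL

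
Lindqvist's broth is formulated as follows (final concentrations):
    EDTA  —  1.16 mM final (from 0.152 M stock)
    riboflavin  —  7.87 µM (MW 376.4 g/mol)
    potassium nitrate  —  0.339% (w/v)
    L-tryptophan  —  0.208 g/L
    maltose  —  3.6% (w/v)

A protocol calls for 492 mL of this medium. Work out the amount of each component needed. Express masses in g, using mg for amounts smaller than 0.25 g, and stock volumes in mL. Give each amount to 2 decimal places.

Working volume: 492 mL = 0.492 L.
EDTA: C1V1 = C2V2 → 1.16 mM × 492 mL ÷ 152 mM = 3.75 mL
riboflavin: 7.87 µmol/L × 376.4 g/mol × 0.492 L ÷ 1000 = 1.46 mg
potassium nitrate: 0.339% w/v = 3.39 g/L → 3.39 × 0.492 L = 1.67 g
L-tryptophan: 0.208 g/L × 0.492 L = 0.102336 g = 102.34 mg
maltose: 3.6% w/v = 36 g/L → 36 × 0.492 L = 17.71 g

EDTA 3.75 mL; riboflavin 1.46 mg; potassium nitrate 1.67 g; L-tryptophan 102.34 mg; maltose 17.71 g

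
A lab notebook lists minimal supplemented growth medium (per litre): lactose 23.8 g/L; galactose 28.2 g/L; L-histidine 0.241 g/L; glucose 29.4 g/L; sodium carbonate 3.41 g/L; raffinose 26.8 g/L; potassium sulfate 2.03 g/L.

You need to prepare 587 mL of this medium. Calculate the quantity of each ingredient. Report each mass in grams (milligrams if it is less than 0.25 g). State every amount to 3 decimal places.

Working volume: 587 mL = 0.587 L.
lactose: 23.8 g/L × 0.587 L = 13.971 g
galactose: 28.2 g/L × 0.587 L = 16.553 g
L-histidine: 0.241 g/L × 0.587 L = 0.141467 g = 141.467 mg
glucose: 29.4 g/L × 0.587 L = 17.258 g
sodium carbonate: 3.41 g/L × 0.587 L = 2.002 g
raffinose: 26.8 g/L × 0.587 L = 15.732 g
potassium sulfate: 2.03 g/L × 0.587 L = 1.192 g

lactose 13.971 g; galactose 16.553 g; L-histidine 141.467 mg; glucose 17.258 g; sodium carbonate 2.002 g; raffinose 15.732 g; potassium sulfate 1.192 g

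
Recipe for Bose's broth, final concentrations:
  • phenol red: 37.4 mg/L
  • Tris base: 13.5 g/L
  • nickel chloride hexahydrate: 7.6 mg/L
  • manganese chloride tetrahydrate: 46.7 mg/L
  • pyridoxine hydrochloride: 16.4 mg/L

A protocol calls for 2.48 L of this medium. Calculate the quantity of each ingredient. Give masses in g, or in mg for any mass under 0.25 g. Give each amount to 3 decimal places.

Scale factor relative to 1 L: 2.48.
phenol red: 37.4 mg/L × 2.48 L = 92.752 mg
Tris base: 13.5 g/L × 2.48 L = 33.480 g
nickel chloride hexahydrate: 7.6 mg/L × 2.48 L = 18.848 mg
manganese chloride tetrahydrate: 46.7 mg/L × 2.48 L = 115.816 mg
pyridoxine hydrochloride: 16.4 mg/L × 2.48 L = 40.672 mg

phenol red 92.752 mg; Tris base 33.480 g; nickel chloride hexahydrate 18.848 mg; manganese chloride tetrahydrate 115.816 mg; pyridoxine hydrochloride 40.672 mg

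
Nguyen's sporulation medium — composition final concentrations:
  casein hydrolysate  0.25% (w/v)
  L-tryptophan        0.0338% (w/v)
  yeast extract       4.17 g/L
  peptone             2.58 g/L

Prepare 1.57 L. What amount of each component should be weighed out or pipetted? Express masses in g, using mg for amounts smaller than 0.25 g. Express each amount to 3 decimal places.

Scale factor relative to 1 L: 1.57.
casein hydrolysate: 0.25 g per 100 mL × 1570 mL ÷ 100 = 3.925 g
L-tryptophan: 0.0338 g per 100 mL × 1570 mL ÷ 100 = 0.531 g
yeast extract: 4.17 g/L × 1.57 L = 6.547 g
peptone: 2.58 g/L × 1.57 L = 4.051 g

casein hydrolysate 3.925 g; L-tryptophan 0.531 g; yeast extract 6.547 g; peptone 4.051 g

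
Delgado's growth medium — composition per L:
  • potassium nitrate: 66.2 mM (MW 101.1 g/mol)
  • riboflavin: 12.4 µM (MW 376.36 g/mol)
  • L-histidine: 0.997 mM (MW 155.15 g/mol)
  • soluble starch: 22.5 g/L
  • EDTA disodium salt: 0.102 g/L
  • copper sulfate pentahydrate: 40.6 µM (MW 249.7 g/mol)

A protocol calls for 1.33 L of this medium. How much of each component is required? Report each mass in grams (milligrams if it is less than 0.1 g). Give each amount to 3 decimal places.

potassium nitrate 8.901 g; riboflavin 6.207 mg; L-histidine 0.206 g; soluble starch 29.925 g; EDTA disodium salt 0.136 g; copper sulfate pentahydrate 13.483 mg

Working volume: 1.33 L.
potassium nitrate: 66.2 mmol/L × 101.1 g/mol × 1.33 L ÷ 1000 = 8.901 g
riboflavin: 12.4 µmol/L × 376.36 g/mol × 1.33 L ÷ 1000 = 6.207 mg
L-histidine: 0.997 mmol/L × 155.15 g/mol × 1.33 L ÷ 1000 = 0.206 g
soluble starch: 22.5 g/L × 1.33 L = 29.925 g
EDTA disodium salt: 0.102 g/L × 1.33 L = 0.136 g
copper sulfate pentahydrate: 40.6 µmol/L × 249.7 g/mol × 1.33 L ÷ 1000 = 13.483 mg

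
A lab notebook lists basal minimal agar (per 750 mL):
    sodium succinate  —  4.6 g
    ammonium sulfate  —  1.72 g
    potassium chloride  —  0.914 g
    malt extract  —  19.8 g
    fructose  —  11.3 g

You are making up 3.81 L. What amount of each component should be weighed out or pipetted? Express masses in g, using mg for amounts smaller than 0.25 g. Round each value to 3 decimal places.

sodium succinate 23.368 g; ammonium sulfate 8.738 g; potassium chloride 4.643 g; malt extract 100.584 g; fructose 57.404 g

Scale factor = 3810 mL / 750 mL = 5.08.
sodium succinate: 4.6 g × (3810 mL / 750 mL) = 23.368 g
ammonium sulfate: 1.72 g × (3810 mL / 750 mL) = 8.738 g
potassium chloride: 0.914 g × (3810 mL / 750 mL) = 4.643 g
malt extract: 19.8 g × (3810 mL / 750 mL) = 100.584 g
fructose: 11.3 g × (3810 mL / 750 mL) = 57.404 g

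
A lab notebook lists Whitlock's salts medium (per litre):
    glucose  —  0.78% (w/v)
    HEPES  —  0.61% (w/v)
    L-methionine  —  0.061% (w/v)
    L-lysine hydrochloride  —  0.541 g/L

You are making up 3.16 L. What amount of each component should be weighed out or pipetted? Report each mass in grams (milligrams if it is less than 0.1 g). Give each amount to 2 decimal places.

Scale factor relative to 1 L: 3.16.
glucose: 0.78 g per 100 mL × 3160 mL ÷ 100 = 24.65 g
HEPES: 0.61% w/v = 6.1 g/L → 6.1 × 3.16 L = 19.28 g
L-methionine: 0.061 g per 100 mL × 3160 mL ÷ 100 = 1.93 g
L-lysine hydrochloride: 0.541 g/L × 3.16 L = 1.71 g

glucose 24.65 g; HEPES 19.28 g; L-methionine 1.93 g; L-lysine hydrochloride 1.71 g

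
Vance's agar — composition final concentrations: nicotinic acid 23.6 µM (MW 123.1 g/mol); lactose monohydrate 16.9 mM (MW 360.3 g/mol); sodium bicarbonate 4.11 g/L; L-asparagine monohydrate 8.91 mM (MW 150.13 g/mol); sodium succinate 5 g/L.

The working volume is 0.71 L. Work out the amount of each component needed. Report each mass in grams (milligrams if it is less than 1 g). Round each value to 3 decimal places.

Scale factor relative to 1 L: 0.71.
nicotinic acid: 23.6 µmol/L × 123.1 g/mol × 0.71 L ÷ 1000 = 2.063 mg
lactose monohydrate: 16.9 mmol/L × 360.3 g/mol × 0.71 L ÷ 1000 = 4.323 g
sodium bicarbonate: 4.11 g/L × 0.71 L = 2.918 g
L-asparagine monohydrate: 8.91 mmol/L × 150.13 mg/mmol × 0.71 L = 949.737 mg
sodium succinate: 5 g/L × 0.71 L = 3.550 g

nicotinic acid 2.063 mg; lactose monohydrate 4.323 g; sodium bicarbonate 2.918 g; L-asparagine monohydrate 949.737 mg; sodium succinate 3.550 g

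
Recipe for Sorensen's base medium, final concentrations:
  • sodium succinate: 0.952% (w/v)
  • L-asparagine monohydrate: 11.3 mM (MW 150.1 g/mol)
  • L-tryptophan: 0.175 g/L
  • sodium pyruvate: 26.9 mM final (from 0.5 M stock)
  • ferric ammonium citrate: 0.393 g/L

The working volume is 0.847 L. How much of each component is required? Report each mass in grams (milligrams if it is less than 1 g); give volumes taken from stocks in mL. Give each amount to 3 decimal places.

sodium succinate 8.063 g; L-asparagine monohydrate 1.437 g; L-tryptophan 148.225 mg; sodium pyruvate 45.569 mL; ferric ammonium citrate 332.871 mg

Scale factor relative to 1 L: 0.847.
sodium succinate: 0.952 g per 100 mL × 847 mL ÷ 100 = 8.063 g
L-asparagine monohydrate: 11.3 mmol/L × 150.1 g/mol × 0.847 L ÷ 1000 = 1.437 g
L-tryptophan: 0.175 g/L × 0.847 L = 0.148225 g = 148.225 mg
sodium pyruvate: V = C2·V2/C1 = 26.9 mM × 847 mL ÷ 500 mM = 45.569 mL
ferric ammonium citrate: 0.393 g/L × 0.847 L = 0.332871 g = 332.871 mg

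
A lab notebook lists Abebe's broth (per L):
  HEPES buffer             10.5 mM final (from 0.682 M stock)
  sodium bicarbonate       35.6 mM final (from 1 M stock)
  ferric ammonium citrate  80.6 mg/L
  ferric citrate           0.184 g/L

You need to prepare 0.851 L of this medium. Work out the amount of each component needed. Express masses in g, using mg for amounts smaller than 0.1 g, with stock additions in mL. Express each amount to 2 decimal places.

Working volume: 0.851 L.
HEPES buffer: V = C2·V2/C1 = 10.5 mM × 851 mL ÷ 682 mM = 13.10 mL
sodium bicarbonate: C1V1 = C2V2 → 35.6 mM × 851 mL ÷ 1000 mM = 30.30 mL
ferric ammonium citrate: 80.6 mg/L × 0.851 L = 68.59 mg
ferric citrate: 0.184 g/L × 0.851 L = 0.16 g

HEPES buffer 13.10 mL; sodium bicarbonate 30.30 mL; ferric ammonium citrate 68.59 mg; ferric citrate 0.16 g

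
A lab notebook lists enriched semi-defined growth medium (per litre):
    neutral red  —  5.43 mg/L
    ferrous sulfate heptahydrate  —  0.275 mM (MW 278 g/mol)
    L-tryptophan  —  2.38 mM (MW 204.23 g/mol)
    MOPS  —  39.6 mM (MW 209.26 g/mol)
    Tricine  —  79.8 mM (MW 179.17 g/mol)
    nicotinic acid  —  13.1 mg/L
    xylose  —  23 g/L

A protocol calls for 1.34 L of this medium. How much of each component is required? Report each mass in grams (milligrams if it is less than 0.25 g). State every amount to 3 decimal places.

Working volume: 1.34 L.
neutral red: 5.43 mg/L × 1.34 L = 7.276 mg
ferrous sulfate heptahydrate: 0.275 mmol/L × 278 mg/mmol × 1.34 L = 102.443 mg
L-tryptophan: 2.38 mmol/L × 204.23 g/mol × 1.34 L ÷ 1000 = 0.651 g
MOPS: 39.6 mmol/L × 209.26 g/mol × 1.34 L ÷ 1000 = 11.104 g
Tricine: 79.8 mmol/L × 179.17 g/mol × 1.34 L ÷ 1000 = 19.159 g
nicotinic acid: 13.1 mg/L × 1.34 L = 17.554 mg
xylose: 23 g/L × 1.34 L = 30.820 g

neutral red 7.276 mg; ferrous sulfate heptahydrate 102.443 mg; L-tryptophan 0.651 g; MOPS 11.104 g; Tricine 19.159 g; nicotinic acid 17.554 mg; xylose 30.820 g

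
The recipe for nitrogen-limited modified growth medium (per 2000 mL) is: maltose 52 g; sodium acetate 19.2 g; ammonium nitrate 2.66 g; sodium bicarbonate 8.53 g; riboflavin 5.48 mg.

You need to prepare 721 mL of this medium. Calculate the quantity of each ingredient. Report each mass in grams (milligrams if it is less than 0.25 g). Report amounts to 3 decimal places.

maltose 18.746 g; sodium acetate 6.922 g; ammonium nitrate 0.959 g; sodium bicarbonate 3.075 g; riboflavin 1.976 mg

Scale factor = 721 mL / 2000 mL = 0.3605.
maltose: 52 g × (721 mL / 2000 mL) = 18.746 g
sodium acetate: 19.2 g × (721 mL / 2000 mL) = 6.922 g
ammonium nitrate: 2.66 g × (721 mL / 2000 mL) = 0.959 g
sodium bicarbonate: 8.53 g × (721 mL / 2000 mL) = 3.075 g
riboflavin: 5.48 mg × (721 mL / 2000 mL) = 1.976 mg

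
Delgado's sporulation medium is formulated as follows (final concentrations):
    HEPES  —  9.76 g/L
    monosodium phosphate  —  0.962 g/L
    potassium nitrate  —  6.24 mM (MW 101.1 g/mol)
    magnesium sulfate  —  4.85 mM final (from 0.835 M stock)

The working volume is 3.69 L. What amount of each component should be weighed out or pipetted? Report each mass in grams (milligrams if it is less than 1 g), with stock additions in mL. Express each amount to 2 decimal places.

Scale factor relative to 1 L: 3.69.
HEPES: 9.76 g/L × 3.69 L = 36.01 g
monosodium phosphate: 0.962 g/L × 3.69 L = 3.55 g
potassium nitrate: 6.24 mmol/L × 101.1 g/mol × 3.69 L ÷ 1000 = 2.33 g
magnesium sulfate: V = C2·V2/C1 = 4.85 mM × 3690 mL ÷ 835 mM = 21.43 mL

HEPES 36.01 g; monosodium phosphate 3.55 g; potassium nitrate 2.33 g; magnesium sulfate 21.43 mL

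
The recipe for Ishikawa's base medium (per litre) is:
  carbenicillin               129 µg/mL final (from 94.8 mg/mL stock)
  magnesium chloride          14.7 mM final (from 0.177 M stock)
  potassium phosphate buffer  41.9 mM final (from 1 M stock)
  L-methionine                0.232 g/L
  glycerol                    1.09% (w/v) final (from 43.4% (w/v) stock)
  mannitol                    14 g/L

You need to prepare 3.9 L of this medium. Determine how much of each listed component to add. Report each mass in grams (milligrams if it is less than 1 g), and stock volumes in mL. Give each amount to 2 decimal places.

Working volume: 3.9 L.
carbenicillin: C1V1 = C2V2 → 129 µg/mL × 3900 mL ÷ 94800 µg/mL = 5.31 mL
magnesium chloride: dilute stock: 14.7 mM × 3900 mL ÷ 177 mM = 323.90 mL
potassium phosphate buffer: C1V1 = C2V2 → 41.9 mM × 3900 mL ÷ 1000 mM = 163.41 mL
L-methionine: 0.232 g/L × 3.9 L = 0.9048 g = 904.80 mg
glycerol: V = C2·V2/C1 = 1.09% ÷ 43.4% × 3900 mL = 97.95 mL
mannitol: 14 g/L × 3.9 L = 54.60 g

carbenicillin 5.31 mL; magnesium chloride 323.90 mL; potassium phosphate buffer 163.41 mL; L-methionine 904.80 mg; glycerol 97.95 mL; mannitol 54.60 g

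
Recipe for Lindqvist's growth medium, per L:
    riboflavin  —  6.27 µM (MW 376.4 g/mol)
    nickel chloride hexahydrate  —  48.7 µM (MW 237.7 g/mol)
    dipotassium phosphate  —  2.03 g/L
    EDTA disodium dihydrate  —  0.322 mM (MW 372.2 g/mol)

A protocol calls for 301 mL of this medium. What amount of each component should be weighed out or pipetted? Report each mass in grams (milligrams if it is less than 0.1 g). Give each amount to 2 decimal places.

Scale factor relative to 1 L: 0.301.
riboflavin: 6.27 µmol/L × 376.4 g/mol × 0.301 L ÷ 1000 = 0.71 mg
nickel chloride hexahydrate: 48.7 µmol/L × 237.7 g/mol × 0.301 L ÷ 1000 = 3.48 mg
dipotassium phosphate: 2.03 g/L × 0.301 L = 0.61 g
EDTA disodium dihydrate: 0.322 mmol/L × 372.2 mg/mmol × 0.301 L = 36.07 mg

riboflavin 0.71 mg; nickel chloride hexahydrate 3.48 mg; dipotassium phosphate 0.61 g; EDTA disodium dihydrate 36.07 mg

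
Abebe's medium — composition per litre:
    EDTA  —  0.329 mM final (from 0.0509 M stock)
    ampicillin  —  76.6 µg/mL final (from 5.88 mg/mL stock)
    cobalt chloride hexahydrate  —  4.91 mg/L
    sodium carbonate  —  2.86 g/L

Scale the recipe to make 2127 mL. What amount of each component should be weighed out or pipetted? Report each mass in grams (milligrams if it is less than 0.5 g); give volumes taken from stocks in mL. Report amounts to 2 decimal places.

Target volume = 2127 mL = 2.127 L.
EDTA: dilute stock: 0.329 mM × 2127 mL ÷ 50.9 mM = 13.75 mL
ampicillin: V = C2·V2/C1 = 76.6 µg/mL × 2127 mL ÷ 5880 µg/mL = 27.71 mL
cobalt chloride hexahydrate: 4.91 mg/L × 2.127 L = 10.44 mg
sodium carbonate: 2.86 g/L × 2.127 L = 6.08 g

EDTA 13.75 mL; ampicillin 27.71 mL; cobalt chloride hexahydrate 10.44 mg; sodium carbonate 6.08 g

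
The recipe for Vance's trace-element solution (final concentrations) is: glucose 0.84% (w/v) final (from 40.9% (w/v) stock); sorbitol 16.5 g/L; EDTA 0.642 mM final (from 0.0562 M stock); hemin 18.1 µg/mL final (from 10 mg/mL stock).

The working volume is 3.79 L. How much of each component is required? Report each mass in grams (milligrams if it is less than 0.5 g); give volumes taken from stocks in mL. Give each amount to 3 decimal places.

Scale factor relative to 1 L: 3.79.
glucose: V = C2·V2/C1 = 0.84% ÷ 40.9% × 3790 mL = 77.839 mL
sorbitol: 16.5 g/L × 3.79 L = 62.535 g
EDTA: C1V1 = C2V2 → 0.642 mM × 3790 mL ÷ 56.2 mM = 43.295 mL
hemin: V = C2·V2/C1 = 18.1 µg/mL × 3790 mL ÷ 10000 µg/mL = 6.860 mL

glucose 77.839 mL; sorbitol 62.535 g; EDTA 43.295 mL; hemin 6.860 mL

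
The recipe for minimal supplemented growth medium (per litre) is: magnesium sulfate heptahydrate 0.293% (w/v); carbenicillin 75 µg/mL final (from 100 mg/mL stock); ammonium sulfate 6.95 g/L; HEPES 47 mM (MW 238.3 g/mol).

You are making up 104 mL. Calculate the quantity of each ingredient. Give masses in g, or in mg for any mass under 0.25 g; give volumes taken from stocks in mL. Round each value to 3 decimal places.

magnesium sulfate heptahydrate 0.305 g; carbenicillin 0.078 mL; ammonium sulfate 0.723 g; HEPES 1.165 g

Target volume = 104 mL = 0.104 L.
magnesium sulfate heptahydrate: 0.293 g per 100 mL × 104 mL ÷ 100 = 0.305 g
carbenicillin: V = C2·V2/C1 = 75 µg/mL × 104 mL ÷ 100000 µg/mL = 0.078 mL
ammonium sulfate: 6.95 g/L × 0.104 L = 0.723 g
HEPES: 47 mmol/L × 238.3 g/mol × 0.104 L ÷ 1000 = 1.165 g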